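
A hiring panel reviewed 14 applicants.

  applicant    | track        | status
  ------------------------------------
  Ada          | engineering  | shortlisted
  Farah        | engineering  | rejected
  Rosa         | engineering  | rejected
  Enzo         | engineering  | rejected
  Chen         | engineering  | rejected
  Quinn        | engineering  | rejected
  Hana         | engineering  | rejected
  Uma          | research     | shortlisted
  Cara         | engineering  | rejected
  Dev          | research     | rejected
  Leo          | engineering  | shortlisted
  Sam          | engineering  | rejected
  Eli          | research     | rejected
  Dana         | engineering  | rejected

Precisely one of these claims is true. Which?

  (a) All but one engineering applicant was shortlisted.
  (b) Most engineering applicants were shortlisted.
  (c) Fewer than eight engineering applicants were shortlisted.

|A| = 11, |A ∩ B| = 2, |A ∖ B| = 9.
(a) requires |A ∖ B| = 1: false.
(b) requires |A ∩ B| > |A ∖ B|: false.
(c) requires |A ∩ B| < 8: true.

(c)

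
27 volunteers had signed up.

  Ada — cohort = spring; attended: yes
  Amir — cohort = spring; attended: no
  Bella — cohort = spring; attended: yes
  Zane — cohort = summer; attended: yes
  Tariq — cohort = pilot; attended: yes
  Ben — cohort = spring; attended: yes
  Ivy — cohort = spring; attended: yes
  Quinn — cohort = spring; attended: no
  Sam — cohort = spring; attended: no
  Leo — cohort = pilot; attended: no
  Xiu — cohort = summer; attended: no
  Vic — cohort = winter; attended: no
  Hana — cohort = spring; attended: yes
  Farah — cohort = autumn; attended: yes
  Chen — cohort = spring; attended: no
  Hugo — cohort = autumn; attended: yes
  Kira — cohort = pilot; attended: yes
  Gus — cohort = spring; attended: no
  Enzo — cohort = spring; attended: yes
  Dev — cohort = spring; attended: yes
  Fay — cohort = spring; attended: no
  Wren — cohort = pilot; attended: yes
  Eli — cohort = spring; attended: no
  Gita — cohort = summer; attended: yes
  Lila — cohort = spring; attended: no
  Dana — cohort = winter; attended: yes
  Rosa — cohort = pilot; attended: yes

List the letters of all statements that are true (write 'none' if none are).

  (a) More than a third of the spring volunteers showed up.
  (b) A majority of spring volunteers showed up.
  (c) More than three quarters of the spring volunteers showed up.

(a)

|A| = 15, |A ∩ B| = 7, |A ∖ B| = 8.
(a) |A ∩ B| / |A| > 1/3: holds.
(b) |A ∩ B| > |A ∖ B|: fails.
(c) |A ∩ B| / |A| > 3/4: fails.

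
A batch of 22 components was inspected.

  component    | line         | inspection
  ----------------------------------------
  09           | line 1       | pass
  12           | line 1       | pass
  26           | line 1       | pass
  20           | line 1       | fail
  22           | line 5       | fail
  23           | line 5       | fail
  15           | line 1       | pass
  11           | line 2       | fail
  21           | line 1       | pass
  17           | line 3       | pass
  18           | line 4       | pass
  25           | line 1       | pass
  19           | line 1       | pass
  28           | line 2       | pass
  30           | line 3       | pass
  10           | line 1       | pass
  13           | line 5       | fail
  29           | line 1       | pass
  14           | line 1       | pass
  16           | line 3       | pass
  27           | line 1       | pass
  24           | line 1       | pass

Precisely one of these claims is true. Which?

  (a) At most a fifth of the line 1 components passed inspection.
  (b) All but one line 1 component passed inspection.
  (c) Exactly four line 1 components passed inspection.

|A| = 13, |A ∩ B| = 12, |A ∖ B| = 1.
(a) requires |A ∩ B| / |A| ≤ 1/5: false.
(b) requires |A ∖ B| = 1: true.
(c) requires |A ∩ B| = 4: false.

(b)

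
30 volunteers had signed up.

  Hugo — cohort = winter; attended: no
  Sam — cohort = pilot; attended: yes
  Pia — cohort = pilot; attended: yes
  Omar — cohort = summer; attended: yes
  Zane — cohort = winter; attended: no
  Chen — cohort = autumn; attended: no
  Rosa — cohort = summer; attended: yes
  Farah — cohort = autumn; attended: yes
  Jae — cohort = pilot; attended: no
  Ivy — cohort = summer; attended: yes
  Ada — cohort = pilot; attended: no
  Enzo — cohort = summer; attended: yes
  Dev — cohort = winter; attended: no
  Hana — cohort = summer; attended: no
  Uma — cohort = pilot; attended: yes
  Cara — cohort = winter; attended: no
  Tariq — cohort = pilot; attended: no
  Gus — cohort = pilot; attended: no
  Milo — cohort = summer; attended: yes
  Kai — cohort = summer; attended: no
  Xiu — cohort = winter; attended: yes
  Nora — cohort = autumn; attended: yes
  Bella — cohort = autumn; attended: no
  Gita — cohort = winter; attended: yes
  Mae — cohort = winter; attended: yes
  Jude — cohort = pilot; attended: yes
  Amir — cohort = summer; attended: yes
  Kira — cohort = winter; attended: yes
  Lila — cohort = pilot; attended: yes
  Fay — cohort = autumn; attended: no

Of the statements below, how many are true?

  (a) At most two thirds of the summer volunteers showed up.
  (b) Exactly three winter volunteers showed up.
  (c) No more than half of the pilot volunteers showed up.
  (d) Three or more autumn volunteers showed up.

(a) summer: |A| = 8, |A ∩ B| = 6; needs |A ∩ B| / |A| ≤ 2/3 — false.
(b) winter: |A| = 8, |A ∩ B| = 4; needs |A ∩ B| = 3 — false.
(c) pilot: |A| = 9, |A ∩ B| = 5; needs |A ∩ B| ≤ |A ∖ B| — false.
(d) autumn: |A| = 5, |A ∩ B| = 2; needs |A ∩ B| ≥ 3 — false.

0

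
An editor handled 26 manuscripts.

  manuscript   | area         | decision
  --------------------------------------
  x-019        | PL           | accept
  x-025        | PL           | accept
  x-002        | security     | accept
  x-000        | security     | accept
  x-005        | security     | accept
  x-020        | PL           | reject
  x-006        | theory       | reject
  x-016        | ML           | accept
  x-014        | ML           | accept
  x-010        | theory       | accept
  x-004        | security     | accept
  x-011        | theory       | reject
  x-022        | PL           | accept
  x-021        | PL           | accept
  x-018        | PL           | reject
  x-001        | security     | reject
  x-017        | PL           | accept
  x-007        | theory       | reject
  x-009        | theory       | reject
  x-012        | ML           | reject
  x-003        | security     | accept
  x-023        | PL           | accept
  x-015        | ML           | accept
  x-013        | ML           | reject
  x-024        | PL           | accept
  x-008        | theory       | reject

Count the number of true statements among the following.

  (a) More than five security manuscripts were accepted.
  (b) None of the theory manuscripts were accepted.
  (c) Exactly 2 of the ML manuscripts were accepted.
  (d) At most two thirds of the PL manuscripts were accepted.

(a) security: |A| = 6, |A ∩ B| = 5; needs |A ∩ B| > 5 — false.
(b) theory: |A| = 6, |A ∩ B| = 1; needs A ∩ B = ∅ (|A ∩ B| = 0) — false.
(c) ML: |A| = 5, |A ∩ B| = 3; needs |A ∩ B| = 2 — false.
(d) PL: |A| = 9, |A ∩ B| = 7; needs |A ∩ B| / |A| ≤ 2/3 — false.

0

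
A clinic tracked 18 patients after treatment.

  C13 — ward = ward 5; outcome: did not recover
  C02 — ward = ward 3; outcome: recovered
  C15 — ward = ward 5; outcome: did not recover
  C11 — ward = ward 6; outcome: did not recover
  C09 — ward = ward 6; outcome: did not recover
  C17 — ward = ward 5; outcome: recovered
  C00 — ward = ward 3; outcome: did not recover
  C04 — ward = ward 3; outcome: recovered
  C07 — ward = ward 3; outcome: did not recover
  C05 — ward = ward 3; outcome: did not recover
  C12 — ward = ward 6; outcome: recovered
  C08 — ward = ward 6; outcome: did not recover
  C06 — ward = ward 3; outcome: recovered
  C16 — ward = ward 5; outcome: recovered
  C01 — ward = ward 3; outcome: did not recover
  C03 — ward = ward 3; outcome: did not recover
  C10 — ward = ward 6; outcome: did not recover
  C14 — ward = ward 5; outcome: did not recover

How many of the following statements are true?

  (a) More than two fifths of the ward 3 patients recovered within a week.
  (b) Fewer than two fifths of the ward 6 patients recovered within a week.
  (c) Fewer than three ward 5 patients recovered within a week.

2

(a) ward 3: |A| = 8, |A ∩ B| = 3; needs |A ∩ B| / |A| > 2/5 — false.
(b) ward 6: |A| = 5, |A ∩ B| = 1; needs |A ∩ B| / |A| < 2/5 — true.
(c) ward 5: |A| = 5, |A ∩ B| = 2; needs |A ∩ B| < 3 — true.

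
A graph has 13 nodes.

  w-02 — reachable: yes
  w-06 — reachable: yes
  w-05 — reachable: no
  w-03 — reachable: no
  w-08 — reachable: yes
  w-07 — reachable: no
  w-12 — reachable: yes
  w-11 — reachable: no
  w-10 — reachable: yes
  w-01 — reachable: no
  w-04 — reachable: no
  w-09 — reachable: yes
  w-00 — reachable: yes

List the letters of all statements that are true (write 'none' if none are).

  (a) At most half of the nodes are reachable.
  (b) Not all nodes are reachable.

|A| = 13, |A ∩ B| = 7, |A ∖ B| = 6.
(a) |A ∩ B| ≤ |A ∖ B|: fails.
(b) A ⊄ B (|A ∖ B| ≥ 1): holds.

(b)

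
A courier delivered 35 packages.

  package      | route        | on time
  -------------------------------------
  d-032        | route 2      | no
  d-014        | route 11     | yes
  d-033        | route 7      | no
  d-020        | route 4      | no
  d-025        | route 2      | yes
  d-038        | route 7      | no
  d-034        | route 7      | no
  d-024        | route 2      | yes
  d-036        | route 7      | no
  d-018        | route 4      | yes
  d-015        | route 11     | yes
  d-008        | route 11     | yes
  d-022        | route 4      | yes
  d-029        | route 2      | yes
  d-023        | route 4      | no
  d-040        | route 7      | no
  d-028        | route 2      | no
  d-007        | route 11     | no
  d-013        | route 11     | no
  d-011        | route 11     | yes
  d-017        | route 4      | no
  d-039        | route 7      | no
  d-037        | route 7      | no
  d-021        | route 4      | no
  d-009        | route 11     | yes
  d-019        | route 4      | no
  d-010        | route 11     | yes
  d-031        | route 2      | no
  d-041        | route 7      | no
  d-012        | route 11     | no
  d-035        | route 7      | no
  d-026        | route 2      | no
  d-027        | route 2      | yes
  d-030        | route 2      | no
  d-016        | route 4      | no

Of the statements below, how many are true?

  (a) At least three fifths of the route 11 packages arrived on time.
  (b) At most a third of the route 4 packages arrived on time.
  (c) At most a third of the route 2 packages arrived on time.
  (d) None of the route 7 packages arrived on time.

3

(a) route 11: |A| = 9, |A ∩ B| = 6; needs |A ∩ B| / |A| ≥ 3/5 — true.
(b) route 4: |A| = 8, |A ∩ B| = 2; needs |A ∩ B| / |A| ≤ 1/3 — true.
(c) route 2: |A| = 9, |A ∩ B| = 4; needs |A ∩ B| / |A| ≤ 1/3 — false.
(d) route 7: |A| = 9, |A ∩ B| = 0; needs A ∩ B = ∅ (|A ∩ B| = 0) — true.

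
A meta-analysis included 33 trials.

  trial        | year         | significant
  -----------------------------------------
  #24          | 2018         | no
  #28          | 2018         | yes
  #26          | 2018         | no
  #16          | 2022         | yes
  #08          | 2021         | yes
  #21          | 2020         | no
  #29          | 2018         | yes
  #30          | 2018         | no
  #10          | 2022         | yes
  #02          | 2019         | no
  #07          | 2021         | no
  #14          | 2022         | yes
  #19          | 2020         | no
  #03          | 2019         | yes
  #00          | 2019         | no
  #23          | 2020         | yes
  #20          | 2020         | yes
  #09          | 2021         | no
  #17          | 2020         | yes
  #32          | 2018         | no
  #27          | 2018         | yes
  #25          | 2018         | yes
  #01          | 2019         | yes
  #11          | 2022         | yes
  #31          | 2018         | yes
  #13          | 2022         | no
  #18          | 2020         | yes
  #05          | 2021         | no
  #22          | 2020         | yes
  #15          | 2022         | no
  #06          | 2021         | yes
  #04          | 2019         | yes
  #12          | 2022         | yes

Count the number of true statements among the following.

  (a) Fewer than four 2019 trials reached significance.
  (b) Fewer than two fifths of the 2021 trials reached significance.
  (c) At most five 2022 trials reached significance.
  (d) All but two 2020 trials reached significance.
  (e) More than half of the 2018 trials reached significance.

4

(a) 2019: |A| = 5, |A ∩ B| = 3; needs |A ∩ B| < 4 — true.
(b) 2021: |A| = 5, |A ∩ B| = 2; needs |A ∩ B| / |A| < 2/5 — false.
(c) 2022: |A| = 7, |A ∩ B| = 5; needs |A ∩ B| ≤ 5 — true.
(d) 2020: |A| = 7, |A ∩ B| = 5; needs |A ∖ B| = 2 — true.
(e) 2018: |A| = 9, |A ∩ B| = 5; needs |A ∩ B| > |A ∖ B| — true.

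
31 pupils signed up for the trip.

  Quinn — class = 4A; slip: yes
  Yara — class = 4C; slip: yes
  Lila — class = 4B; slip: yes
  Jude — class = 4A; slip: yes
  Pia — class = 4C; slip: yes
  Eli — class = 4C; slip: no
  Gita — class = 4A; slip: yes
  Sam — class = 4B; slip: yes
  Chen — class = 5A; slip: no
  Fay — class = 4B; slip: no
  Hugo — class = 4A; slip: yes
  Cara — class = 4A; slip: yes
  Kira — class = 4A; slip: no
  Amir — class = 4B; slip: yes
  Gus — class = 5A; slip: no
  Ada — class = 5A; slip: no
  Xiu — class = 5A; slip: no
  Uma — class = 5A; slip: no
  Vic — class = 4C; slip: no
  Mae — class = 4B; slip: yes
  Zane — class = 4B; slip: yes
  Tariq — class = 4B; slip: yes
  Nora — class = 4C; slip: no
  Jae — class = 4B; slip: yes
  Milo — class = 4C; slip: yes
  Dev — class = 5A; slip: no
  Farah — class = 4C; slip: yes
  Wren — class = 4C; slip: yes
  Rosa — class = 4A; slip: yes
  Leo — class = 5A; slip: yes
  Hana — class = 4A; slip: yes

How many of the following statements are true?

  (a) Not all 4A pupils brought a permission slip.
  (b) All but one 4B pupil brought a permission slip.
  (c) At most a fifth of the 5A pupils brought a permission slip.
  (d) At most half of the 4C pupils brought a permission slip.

(a) 4A: |A| = 8, |A ∩ B| = 7; needs A ⊄ B (|A ∖ B| ≥ 1) — true.
(b) 4B: |A| = 8, |A ∩ B| = 7; needs |A ∖ B| = 1 — true.
(c) 5A: |A| = 7, |A ∩ B| = 1; needs |A ∩ B| / |A| ≤ 1/5 — true.
(d) 4C: |A| = 8, |A ∩ B| = 5; needs |A ∩ B| ≤ |A ∖ B| — false.

3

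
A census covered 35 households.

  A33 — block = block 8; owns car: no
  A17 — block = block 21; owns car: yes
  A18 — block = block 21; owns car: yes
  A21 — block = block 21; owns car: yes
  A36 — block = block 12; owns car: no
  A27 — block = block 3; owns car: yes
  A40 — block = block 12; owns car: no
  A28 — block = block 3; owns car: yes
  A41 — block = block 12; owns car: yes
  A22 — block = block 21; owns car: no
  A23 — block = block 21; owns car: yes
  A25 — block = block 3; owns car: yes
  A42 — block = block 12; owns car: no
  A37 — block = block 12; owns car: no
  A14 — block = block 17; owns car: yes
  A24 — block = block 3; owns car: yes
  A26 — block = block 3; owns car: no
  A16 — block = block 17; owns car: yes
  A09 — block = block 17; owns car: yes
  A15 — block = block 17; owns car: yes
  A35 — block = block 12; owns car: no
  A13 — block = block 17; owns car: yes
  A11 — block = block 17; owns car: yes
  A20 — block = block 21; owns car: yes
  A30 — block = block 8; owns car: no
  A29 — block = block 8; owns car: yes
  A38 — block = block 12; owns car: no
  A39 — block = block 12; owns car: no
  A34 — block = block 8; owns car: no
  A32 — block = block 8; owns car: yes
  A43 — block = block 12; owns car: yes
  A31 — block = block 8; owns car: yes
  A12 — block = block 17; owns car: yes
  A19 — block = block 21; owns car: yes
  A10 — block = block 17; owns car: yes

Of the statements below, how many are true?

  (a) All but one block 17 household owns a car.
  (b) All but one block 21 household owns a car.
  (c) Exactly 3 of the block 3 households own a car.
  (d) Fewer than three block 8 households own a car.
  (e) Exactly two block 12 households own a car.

(a) block 17: |A| = 8, |A ∩ B| = 8; needs |A ∖ B| = 1 — false.
(b) block 21: |A| = 7, |A ∩ B| = 6; needs |A ∖ B| = 1 — true.
(c) block 3: |A| = 5, |A ∩ B| = 4; needs |A ∩ B| = 3 — false.
(d) block 8: |A| = 6, |A ∩ B| = 3; needs |A ∩ B| < 3 — false.
(e) block 12: |A| = 9, |A ∩ B| = 2; needs |A ∩ B| = 2 — true.

2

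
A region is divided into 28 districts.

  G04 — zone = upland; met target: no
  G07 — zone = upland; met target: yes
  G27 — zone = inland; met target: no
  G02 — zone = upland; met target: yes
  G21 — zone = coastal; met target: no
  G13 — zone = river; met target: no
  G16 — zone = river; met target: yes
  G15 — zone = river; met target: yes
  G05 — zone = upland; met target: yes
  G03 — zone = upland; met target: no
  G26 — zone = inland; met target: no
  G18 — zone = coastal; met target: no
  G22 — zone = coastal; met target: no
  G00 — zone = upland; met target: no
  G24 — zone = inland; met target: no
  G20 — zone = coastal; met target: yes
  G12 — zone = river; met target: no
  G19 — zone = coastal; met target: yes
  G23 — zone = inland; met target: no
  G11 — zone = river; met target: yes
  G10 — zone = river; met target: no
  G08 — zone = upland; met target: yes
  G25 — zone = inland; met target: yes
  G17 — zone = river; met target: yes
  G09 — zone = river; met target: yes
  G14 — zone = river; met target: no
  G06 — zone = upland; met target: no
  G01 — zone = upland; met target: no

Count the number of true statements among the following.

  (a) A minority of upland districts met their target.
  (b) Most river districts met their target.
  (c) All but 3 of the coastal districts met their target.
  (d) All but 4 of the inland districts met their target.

(a) upland: |A| = 9, |A ∩ B| = 4; needs |A ∩ B| < |A ∖ B| — true.
(b) river: |A| = 9, |A ∩ B| = 5; needs |A ∩ B| > |A ∖ B| — true.
(c) coastal: |A| = 5, |A ∩ B| = 2; needs |A ∖ B| = 3 — true.
(d) inland: |A| = 5, |A ∩ B| = 1; needs |A ∖ B| = 4 — true.

4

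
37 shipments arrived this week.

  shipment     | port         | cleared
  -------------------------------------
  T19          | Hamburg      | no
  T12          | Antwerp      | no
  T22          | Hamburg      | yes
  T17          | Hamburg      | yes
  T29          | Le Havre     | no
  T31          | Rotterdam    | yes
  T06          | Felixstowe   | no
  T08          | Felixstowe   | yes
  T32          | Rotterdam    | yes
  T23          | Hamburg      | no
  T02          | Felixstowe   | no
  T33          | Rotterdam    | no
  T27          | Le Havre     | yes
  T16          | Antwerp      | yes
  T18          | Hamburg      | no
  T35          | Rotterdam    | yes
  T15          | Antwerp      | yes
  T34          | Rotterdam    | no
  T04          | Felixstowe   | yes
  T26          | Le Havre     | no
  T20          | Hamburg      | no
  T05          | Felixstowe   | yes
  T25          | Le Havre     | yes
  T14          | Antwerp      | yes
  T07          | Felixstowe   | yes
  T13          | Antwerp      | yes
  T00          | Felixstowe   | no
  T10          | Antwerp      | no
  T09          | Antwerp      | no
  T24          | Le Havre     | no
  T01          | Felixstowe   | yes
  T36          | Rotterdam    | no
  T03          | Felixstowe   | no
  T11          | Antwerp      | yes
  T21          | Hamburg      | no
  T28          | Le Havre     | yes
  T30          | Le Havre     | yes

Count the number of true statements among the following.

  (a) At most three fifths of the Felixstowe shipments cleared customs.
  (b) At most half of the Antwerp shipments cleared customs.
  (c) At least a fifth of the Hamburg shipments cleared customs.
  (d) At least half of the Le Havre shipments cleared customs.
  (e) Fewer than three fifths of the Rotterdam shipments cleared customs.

(a) Felixstowe: |A| = 9, |A ∩ B| = 5; needs |A ∩ B| / |A| ≤ 3/5 — true.
(b) Antwerp: |A| = 8, |A ∩ B| = 5; needs |A ∩ B| ≤ |A ∖ B| — false.
(c) Hamburg: |A| = 7, |A ∩ B| = 2; needs |A ∩ B| / |A| ≥ 1/5 — true.
(d) Le Havre: |A| = 7, |A ∩ B| = 4; needs |A ∩ B| ≥ |A ∖ B| — true.
(e) Rotterdam: |A| = 6, |A ∩ B| = 3; needs |A ∩ B| / |A| < 3/5 — true.

4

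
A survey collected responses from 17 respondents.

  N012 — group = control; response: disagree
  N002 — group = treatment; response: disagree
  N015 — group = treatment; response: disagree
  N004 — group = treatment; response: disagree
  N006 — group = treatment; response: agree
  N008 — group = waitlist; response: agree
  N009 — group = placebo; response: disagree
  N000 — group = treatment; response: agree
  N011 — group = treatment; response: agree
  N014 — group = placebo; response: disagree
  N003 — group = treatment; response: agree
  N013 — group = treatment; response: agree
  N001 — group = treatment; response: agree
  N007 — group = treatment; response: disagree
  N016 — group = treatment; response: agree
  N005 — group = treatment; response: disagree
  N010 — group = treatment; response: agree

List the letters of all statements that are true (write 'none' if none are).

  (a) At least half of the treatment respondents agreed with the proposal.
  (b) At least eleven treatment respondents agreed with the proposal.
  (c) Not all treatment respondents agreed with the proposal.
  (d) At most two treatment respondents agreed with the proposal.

(a), (c)

|A| = 13, |A ∩ B| = 8, |A ∖ B| = 5.
(a) |A ∩ B| ≥ |A ∖ B|: holds.
(b) |A ∩ B| ≥ 11: fails.
(c) A ⊄ B (|A ∖ B| ≥ 1): holds.
(d) |A ∩ B| ≤ 2: fails.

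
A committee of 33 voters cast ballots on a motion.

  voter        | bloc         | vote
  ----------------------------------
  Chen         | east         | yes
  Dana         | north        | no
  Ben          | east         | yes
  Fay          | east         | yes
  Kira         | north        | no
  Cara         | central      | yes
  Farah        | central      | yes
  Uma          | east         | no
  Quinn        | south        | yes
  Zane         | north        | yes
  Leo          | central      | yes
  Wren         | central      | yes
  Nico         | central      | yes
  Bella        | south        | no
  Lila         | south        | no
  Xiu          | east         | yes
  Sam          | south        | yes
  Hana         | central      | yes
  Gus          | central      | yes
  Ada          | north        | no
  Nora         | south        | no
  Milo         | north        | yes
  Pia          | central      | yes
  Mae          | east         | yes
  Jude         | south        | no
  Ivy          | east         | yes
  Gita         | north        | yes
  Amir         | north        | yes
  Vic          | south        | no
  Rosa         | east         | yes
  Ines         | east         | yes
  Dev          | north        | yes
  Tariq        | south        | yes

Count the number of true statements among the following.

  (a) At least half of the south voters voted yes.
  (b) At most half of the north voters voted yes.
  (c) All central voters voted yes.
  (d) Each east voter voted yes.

(a) south: |A| = 8, |A ∩ B| = 3; needs |A ∩ B| ≥ |A ∖ B| — false.
(b) north: |A| = 8, |A ∩ B| = 5; needs |A ∩ B| ≤ |A ∖ B| — false.
(c) central: |A| = 8, |A ∩ B| = 8; needs A ⊆ B, i.e. every element of A is in B (|A ∖ B| = 0) — true.
(d) east: |A| = 9, |A ∩ B| = 8; needs A ⊆ B, i.e. every element of A is in B (|A ∖ B| = 0) — false.

1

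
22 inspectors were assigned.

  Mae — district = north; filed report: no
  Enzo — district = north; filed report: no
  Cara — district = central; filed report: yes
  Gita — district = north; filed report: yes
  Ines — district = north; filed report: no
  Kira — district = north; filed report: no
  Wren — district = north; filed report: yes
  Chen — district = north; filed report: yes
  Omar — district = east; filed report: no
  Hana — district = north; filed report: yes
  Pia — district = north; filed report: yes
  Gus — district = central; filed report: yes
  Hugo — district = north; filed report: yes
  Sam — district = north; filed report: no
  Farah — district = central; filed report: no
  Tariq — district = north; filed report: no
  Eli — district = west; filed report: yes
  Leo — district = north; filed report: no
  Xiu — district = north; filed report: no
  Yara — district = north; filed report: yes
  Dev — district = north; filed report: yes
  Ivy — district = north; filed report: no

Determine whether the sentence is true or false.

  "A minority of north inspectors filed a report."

'A minority of north inspectors filed a report' holds iff |A ∩ B| < |A ∖ B|.
|A| = 17, |A ∩ B| = 8, |A ∖ B| = 9.
8 < 9, so the statement is true.

True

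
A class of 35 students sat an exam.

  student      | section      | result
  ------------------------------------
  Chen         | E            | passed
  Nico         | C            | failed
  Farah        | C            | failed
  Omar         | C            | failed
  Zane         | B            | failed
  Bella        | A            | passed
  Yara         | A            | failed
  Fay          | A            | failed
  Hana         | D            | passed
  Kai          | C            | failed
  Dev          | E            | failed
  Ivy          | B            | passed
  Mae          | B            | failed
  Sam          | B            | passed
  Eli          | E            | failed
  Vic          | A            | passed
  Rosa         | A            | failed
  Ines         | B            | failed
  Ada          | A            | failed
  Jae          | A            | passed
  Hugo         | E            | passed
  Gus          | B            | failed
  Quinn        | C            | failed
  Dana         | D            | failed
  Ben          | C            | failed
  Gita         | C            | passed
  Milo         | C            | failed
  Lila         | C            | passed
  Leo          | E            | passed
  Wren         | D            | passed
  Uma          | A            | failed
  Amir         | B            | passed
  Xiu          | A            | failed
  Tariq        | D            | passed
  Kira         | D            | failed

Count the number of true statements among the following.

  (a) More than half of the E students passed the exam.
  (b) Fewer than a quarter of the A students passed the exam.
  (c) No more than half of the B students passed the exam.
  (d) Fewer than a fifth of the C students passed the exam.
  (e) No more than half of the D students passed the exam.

2

(a) E: |A| = 5, |A ∩ B| = 3; needs |A ∩ B| > |A ∖ B| — true.
(b) A: |A| = 9, |A ∩ B| = 3; needs |A ∩ B| / |A| < 1/4 — false.
(c) B: |A| = 7, |A ∩ B| = 3; needs |A ∩ B| ≤ |A ∖ B| — true.
(d) C: |A| = 9, |A ∩ B| = 2; needs |A ∩ B| / |A| < 1/5 — false.
(e) D: |A| = 5, |A ∩ B| = 3; needs |A ∩ B| ≤ |A ∖ B| — false.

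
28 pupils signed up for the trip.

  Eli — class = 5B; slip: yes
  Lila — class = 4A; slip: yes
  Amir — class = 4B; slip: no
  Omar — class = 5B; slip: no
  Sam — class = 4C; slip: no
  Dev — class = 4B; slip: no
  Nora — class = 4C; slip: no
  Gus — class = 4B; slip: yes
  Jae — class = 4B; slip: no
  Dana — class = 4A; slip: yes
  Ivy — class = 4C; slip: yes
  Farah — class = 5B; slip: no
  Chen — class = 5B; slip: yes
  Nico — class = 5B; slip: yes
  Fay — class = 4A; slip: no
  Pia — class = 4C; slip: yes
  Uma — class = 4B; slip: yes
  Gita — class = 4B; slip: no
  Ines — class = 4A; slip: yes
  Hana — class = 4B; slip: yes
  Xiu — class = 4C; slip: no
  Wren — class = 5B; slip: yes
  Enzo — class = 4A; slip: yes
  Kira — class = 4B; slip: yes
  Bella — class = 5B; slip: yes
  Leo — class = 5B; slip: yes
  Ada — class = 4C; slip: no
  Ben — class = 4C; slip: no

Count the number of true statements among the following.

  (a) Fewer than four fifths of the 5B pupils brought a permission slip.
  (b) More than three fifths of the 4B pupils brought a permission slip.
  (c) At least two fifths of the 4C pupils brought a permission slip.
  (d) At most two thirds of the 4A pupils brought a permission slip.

1

(a) 5B: |A| = 8, |A ∩ B| = 6; needs |A ∩ B| / |A| < 4/5 — true.
(b) 4B: |A| = 8, |A ∩ B| = 4; needs |A ∩ B| / |A| > 3/5 — false.
(c) 4C: |A| = 7, |A ∩ B| = 2; needs |A ∩ B| / |A| ≥ 2/5 — false.
(d) 4A: |A| = 5, |A ∩ B| = 4; needs |A ∩ B| / |A| ≤ 2/3 — false.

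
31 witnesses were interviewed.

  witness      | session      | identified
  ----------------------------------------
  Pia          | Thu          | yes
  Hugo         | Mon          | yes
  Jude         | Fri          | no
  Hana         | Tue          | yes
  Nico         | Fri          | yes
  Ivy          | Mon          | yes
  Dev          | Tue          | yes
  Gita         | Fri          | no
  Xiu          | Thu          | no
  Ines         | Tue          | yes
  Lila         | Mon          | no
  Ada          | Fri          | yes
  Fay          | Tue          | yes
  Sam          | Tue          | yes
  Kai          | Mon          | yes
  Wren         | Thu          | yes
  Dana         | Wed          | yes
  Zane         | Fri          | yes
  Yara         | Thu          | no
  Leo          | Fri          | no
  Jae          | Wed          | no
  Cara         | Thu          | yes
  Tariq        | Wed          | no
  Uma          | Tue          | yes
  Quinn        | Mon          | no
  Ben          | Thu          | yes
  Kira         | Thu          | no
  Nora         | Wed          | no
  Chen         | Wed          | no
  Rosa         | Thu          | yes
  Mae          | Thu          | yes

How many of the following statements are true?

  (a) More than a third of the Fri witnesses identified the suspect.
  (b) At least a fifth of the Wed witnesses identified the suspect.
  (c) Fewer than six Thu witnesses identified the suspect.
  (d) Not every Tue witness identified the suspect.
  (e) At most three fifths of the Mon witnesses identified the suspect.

(a) Fri: |A| = 6, |A ∩ B| = 3; needs |A ∩ B| / |A| > 1/3 — true.
(b) Wed: |A| = 5, |A ∩ B| = 1; needs |A ∩ B| / |A| ≥ 1/5 — true.
(c) Thu: |A| = 9, |A ∩ B| = 6; needs |A ∩ B| < 6 — false.
(d) Tue: |A| = 6, |A ∩ B| = 6; needs A ⊄ B (|A ∖ B| ≥ 1) — false.
(e) Mon: |A| = 5, |A ∩ B| = 3; needs |A ∩ B| / |A| ≤ 3/5 — true.

3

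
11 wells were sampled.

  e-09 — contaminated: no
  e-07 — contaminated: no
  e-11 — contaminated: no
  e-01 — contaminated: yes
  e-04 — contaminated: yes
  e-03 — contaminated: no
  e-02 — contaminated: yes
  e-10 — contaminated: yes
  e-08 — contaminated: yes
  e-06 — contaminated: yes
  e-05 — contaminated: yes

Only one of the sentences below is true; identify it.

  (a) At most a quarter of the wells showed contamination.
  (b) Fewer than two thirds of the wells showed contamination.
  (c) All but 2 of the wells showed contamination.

|A| = 11, |A ∩ B| = 7, |A ∖ B| = 4.
(a) requires |A ∩ B| / |A| ≤ 1/4: false.
(b) requires |A ∩ B| / |A| < 2/3: true.
(c) requires |A ∖ B| = 2: false.

(b)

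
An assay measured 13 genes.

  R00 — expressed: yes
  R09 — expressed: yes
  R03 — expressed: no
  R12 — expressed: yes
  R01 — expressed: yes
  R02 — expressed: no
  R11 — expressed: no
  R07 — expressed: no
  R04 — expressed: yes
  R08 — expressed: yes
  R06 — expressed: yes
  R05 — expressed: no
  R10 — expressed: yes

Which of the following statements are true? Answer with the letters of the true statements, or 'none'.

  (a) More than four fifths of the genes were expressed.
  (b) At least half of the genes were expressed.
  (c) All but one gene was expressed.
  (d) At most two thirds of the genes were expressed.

|A| = 13, |A ∩ B| = 8, |A ∖ B| = 5.
(a) |A ∩ B| / |A| > 4/5: fails.
(b) |A ∩ B| ≥ |A ∖ B|: holds.
(c) |A ∖ B| = 1: fails.
(d) |A ∩ B| / |A| ≤ 2/3: holds.

(b), (d)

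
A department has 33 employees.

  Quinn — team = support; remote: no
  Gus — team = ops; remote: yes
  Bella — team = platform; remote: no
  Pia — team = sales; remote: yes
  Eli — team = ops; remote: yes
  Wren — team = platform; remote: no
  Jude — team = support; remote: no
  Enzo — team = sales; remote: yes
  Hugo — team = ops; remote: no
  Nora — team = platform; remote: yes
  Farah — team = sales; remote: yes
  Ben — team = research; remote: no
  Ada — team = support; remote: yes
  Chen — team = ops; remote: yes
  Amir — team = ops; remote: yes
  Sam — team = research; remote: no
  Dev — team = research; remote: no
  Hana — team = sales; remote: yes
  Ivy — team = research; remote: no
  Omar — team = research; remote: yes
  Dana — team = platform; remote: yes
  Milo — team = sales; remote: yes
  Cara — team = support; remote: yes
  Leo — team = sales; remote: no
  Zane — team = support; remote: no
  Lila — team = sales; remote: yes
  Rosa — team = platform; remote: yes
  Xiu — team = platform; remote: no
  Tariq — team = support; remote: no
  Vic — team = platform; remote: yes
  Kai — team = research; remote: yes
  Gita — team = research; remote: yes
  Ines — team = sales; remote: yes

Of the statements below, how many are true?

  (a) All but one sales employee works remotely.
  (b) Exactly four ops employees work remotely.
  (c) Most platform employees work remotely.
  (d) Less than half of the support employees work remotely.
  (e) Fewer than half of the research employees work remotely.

5

(a) sales: |A| = 8, |A ∩ B| = 7; needs |A ∖ B| = 1 — true.
(b) ops: |A| = 5, |A ∩ B| = 4; needs |A ∩ B| = 4 — true.
(c) platform: |A| = 7, |A ∩ B| = 4; needs |A ∩ B| > |A ∖ B| — true.
(d) support: |A| = 6, |A ∩ B| = 2; needs |A ∩ B| < |A ∖ B| — true.
(e) research: |A| = 7, |A ∩ B| = 3; needs |A ∩ B| < |A ∖ B| — true.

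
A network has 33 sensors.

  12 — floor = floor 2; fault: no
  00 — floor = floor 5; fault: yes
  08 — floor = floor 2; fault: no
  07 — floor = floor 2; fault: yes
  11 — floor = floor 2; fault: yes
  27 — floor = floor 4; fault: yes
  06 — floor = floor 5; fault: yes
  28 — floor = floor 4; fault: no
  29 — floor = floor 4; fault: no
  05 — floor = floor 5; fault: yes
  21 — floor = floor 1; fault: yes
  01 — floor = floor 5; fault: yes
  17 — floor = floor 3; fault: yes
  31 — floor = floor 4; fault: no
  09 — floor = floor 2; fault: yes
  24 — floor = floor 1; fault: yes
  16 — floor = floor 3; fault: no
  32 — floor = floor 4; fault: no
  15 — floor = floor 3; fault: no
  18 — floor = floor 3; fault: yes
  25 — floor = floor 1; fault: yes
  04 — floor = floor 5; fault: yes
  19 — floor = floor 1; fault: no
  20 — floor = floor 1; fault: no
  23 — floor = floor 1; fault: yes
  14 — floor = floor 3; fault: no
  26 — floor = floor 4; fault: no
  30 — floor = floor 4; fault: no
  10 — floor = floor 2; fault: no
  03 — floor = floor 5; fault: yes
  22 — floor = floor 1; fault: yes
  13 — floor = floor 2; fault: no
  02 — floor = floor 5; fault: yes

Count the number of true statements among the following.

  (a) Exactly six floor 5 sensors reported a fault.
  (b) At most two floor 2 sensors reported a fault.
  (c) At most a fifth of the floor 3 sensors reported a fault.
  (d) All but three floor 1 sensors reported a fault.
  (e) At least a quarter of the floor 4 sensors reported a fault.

0

(a) floor 5: |A| = 7, |A ∩ B| = 7; needs |A ∩ B| = 6 — false.
(b) floor 2: |A| = 7, |A ∩ B| = 3; needs |A ∩ B| ≤ 2 — false.
(c) floor 3: |A| = 5, |A ∩ B| = 2; needs |A ∩ B| / |A| ≤ 1/5 — false.
(d) floor 1: |A| = 7, |A ∩ B| = 5; needs |A ∖ B| = 3 — false.
(e) floor 4: |A| = 7, |A ∩ B| = 1; needs |A ∩ B| / |A| ≥ 1/4 — false.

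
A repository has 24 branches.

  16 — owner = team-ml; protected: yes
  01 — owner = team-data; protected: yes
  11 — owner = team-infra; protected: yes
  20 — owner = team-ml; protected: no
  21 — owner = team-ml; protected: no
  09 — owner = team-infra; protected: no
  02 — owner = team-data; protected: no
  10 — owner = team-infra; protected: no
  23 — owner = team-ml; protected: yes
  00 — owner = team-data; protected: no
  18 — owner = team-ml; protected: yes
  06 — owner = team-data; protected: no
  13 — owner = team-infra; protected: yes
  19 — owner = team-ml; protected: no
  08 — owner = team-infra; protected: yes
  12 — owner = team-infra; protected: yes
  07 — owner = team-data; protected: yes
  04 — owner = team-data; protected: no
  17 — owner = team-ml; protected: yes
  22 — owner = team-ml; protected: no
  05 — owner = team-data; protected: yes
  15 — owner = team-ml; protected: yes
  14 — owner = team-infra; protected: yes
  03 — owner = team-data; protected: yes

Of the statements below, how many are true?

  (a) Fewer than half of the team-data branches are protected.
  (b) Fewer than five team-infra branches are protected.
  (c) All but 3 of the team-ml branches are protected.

0

(a) team-data: |A| = 8, |A ∩ B| = 4; needs |A ∩ B| < |A ∖ B| — false.
(b) team-infra: |A| = 7, |A ∩ B| = 5; needs |A ∩ B| < 5 — false.
(c) team-ml: |A| = 9, |A ∩ B| = 5; needs |A ∖ B| = 3 — false.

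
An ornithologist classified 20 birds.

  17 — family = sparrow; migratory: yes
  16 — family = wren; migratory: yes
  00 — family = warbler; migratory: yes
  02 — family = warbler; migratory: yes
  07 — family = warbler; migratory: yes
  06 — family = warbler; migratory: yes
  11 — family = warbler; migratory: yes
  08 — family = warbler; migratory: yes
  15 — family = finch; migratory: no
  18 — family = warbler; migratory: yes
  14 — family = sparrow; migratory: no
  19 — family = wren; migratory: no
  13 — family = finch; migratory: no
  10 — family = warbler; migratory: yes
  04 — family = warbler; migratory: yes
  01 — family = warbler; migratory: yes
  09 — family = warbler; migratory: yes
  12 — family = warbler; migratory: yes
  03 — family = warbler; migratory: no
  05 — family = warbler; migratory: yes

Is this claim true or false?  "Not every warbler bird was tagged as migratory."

Truth condition: A ⊄ B (|A ∖ B| ≥ 1).
A (the restrictor) = {00, 02, 07, 06, 11, 08, 18, 10, 04, 01, 09, 12, 03, 05}, |A| = 14.
A ∖ B = {03}, so |A ∖ B| = 1.
So the statement is true.

True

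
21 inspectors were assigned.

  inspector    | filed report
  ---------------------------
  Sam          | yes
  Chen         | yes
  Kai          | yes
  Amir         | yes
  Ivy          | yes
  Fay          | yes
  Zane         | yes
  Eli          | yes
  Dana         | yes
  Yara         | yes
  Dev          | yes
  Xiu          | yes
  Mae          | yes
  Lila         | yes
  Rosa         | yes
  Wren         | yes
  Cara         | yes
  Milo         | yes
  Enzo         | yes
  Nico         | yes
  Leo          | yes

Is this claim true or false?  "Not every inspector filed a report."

False

The determiner here denotes the relation: A ⊄ B (|A ∖ B| ≥ 1).
|A| = 21, |A ∩ B| = 21, |A ∖ B| = 0.
So the statement is false.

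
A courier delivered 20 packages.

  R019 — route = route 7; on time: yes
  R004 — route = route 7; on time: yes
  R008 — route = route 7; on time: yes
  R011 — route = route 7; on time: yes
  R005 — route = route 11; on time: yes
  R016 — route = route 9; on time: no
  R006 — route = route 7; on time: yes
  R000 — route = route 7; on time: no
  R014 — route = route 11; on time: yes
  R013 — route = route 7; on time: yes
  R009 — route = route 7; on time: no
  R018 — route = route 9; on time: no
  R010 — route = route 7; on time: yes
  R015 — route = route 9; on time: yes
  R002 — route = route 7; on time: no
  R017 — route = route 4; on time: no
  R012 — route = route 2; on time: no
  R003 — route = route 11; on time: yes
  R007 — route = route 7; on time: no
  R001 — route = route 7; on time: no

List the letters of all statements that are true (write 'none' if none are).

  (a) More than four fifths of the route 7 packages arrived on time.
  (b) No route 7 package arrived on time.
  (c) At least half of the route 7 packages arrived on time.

|A| = 12, |A ∩ B| = 7, |A ∖ B| = 5.
(a) |A ∩ B| / |A| > 4/5: fails.
(b) A ∩ B = ∅ (|A ∩ B| = 0): fails.
(c) |A ∩ B| ≥ |A ∖ B|: holds.

(c)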